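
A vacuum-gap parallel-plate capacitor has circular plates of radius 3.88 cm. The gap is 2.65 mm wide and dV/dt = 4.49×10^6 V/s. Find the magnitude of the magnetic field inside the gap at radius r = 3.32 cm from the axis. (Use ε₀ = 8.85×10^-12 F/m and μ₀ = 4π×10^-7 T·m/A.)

3.13×10^-10 T

I_d = C dV/dt with C = ε₀πR²/d = 1.579×10^-11 F, so I_d = (1.579×10^-11)(4.49×10^6) = 7.090×10^-5 A.
∮B·dl = μ₀ I_d,enc with I_d,enc = I_d r²/R² = 5.191×10^-5 A; so B = μ₀ I_d,enc/(2πr) = 3.13×10^-10 T.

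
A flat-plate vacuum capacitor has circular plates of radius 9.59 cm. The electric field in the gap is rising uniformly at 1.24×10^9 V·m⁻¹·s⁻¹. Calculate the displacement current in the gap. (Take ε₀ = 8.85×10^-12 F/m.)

3.17×10^-4 A

With a uniform field, Φ_E = EA, so I_d = ε₀ A dE/dt = 3.17×10^-4 A.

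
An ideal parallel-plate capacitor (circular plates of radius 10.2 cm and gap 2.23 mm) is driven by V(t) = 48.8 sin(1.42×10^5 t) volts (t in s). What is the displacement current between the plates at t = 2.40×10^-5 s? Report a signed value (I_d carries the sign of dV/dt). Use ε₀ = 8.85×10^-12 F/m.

-8.67×10^-4 A

dV/dt = (48.8)(1.42×10^5)·cos(3.408) = -6.685×10^6 V/s.
I_d = C dV/dt with C = ε₀A/d = (8.85×10^-12)(0.03269)/(2.23×10^-3) = 1.297×10^-10 F, so I_d = (1.297×10^-10)(-6.685×10^6) = -8.67×10^-4 A.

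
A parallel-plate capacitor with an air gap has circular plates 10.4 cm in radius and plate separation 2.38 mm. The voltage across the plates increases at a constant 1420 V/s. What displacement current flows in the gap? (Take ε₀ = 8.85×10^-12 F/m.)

The field between the plates is E = V/d, so dE/dt = (1420)/(2.38×10^-3 m) = 5.966×10^5 V/(m·s).
I_d = ε₀ A (dE/dt) = (8.85×10^-12)(0.03398)(5.966×10^5) = 1.79×10^-7 A.

1.79×10^-7 A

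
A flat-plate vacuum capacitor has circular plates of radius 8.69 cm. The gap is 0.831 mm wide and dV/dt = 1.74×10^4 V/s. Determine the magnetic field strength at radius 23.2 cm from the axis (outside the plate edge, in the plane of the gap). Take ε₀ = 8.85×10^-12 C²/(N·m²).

dE/dt = (dV/dt)/d = 2.094×10^7 V/(m·s); I_d = ε₀(πR²)(dE/dt) = (8.85×10^-12)(0.02372)(2.094×10^7) = 4.396×10^-6 A.
With r > R the enclosed displacement current is the full I_d; B = μ₀ I_d / (2πr) = 3.79×10^-12 T.

3.79×10^-12 T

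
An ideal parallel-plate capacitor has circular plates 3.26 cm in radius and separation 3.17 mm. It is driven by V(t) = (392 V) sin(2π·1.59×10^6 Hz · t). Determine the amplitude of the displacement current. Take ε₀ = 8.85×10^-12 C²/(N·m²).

0.0365 A

The displacement current equals the conduction current C dV/dt, which peaks at C V₀ ω.
With C = ε₀A/d = (8.85×10^-12)(3.339×10^-3)/(3.17×10^-3) = 9.322×10^-12 F and ω = 2πf = 9.990×10^6 rad/s, I_d,max = (9.322×10^-12)(392)(9.990×10^6) = 0.0365 A.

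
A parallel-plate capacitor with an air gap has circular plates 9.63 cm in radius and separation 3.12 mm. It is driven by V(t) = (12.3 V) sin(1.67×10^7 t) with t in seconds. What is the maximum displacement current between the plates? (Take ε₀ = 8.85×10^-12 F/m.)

The displacement current equals the conduction current C dV/dt, which peaks at C V₀ ω.
With C = ε₀A/d = (8.85×10^-12)(0.02913)/(3.12×10^-3) = 8.263×10^-11 F and ω = 1.67×10^7 rad/s, I_d,max = (8.263×10^-11)(12.3)(1.67×10^7) = 0.0170 A.

0.0170 A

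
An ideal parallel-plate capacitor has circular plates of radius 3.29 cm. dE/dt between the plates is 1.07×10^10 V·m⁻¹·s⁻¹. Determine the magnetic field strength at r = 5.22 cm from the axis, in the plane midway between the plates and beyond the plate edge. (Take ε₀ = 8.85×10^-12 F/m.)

Total displacement current: I_d = ε₀(πR²)(dE/dt) = (8.85×10^-12)(3.400×10^-3)(1.07×10^10) = 3.220×10^-4 A.
Outside the plates the loop encloses all of I_d, so B·2πr = μ₀ I_d and B = 1.23×10^-9 T.

1.23×10^-9 T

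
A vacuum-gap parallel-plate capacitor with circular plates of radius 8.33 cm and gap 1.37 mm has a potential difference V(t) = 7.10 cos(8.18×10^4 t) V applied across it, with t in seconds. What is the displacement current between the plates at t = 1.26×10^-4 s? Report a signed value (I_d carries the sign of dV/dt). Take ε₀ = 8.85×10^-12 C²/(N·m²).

6.31×10^-5 A

dE/dt = (V₀ω/d)·−sin(ωt) with ωt = 10.3068 rad: (7.10)(8.18×10^4)(0.7720)/(1.37×10^-3) = 3.273×10^8 V/(m·s).
I_d = ε₀ A dE/dt = (8.85×10^-12)(0.02180)(3.273×10^8) = 6.31×10^-5 A.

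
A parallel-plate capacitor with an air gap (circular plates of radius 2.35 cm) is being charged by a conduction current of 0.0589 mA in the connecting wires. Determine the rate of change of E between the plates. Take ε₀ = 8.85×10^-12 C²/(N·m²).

3.84×10^9 V/(m·s)

By continuity, I_d in the gap equals the 0.0589 mA flowing in the wire.
Since I_d = ε₀ A dE/dt, dE/dt = I_d/(ε₀A) = (5.89×10^-5)/((8.85×10^-12)(1.735×10^-3)) = 3.84×10^9 V/(m·s).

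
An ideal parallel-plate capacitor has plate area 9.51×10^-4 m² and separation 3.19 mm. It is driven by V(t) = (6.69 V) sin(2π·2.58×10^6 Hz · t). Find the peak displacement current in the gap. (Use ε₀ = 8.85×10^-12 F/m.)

(dE/dt)_max = V₀ω/d = 3.400×10^10 V/(m·s); ω = 2πf = 1.621×10^7 rad/s.
I_d,max = ε₀ A (dE/dt)_max = (8.85×10^-12)(9.51×10^-4)(3.400×10^10) = 2.86×10^-4 A.

2.86×10^-4 A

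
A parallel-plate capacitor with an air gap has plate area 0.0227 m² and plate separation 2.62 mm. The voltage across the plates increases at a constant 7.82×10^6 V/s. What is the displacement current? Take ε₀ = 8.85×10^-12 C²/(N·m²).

The field between the plates is E = V/d, so dE/dt = (7.82×10^6)/(2.62×10^-3 m) = 2.985×10^9 V/(m·s).
I_d = ε₀ A (dE/dt) = (8.85×10^-12)(0.0227)(2.985×10^9) = 6.00×10^-4 A.

6.00×10^-4 A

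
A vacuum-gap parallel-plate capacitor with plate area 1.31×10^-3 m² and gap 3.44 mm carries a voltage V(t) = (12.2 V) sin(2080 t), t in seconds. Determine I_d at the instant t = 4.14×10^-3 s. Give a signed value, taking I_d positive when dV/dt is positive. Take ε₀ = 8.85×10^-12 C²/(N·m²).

-5.87×10^-8 A

dV/dt = (12.2)(2080)·cos(8.6112) = -1.743×10^4 V/s.
I_d = C dV/dt with C = ε₀A/d = (8.85×10^-12)(1.31×10^-3)/(3.44×10^-3) = 3.370×10^-12 F, so I_d = (3.370×10^-12)(-1.743×10^4) = -5.87×10^-8 A.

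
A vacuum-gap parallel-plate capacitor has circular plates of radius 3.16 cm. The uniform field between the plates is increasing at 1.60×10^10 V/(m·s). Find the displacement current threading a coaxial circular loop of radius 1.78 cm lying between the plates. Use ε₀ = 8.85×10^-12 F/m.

1.41×10^-4 A

Total displacement current: I_d = ε₀(πR²)(dE/dt) = (8.85×10^-12)(3.137×10^-3)(1.60×10^10) = 4.442×10^-4 A.
The field is uniform, so I_d,enc = I_d (r/R)² = (4.442×10^-4)(1.78/3.16)² = 1.41×10^-4 A.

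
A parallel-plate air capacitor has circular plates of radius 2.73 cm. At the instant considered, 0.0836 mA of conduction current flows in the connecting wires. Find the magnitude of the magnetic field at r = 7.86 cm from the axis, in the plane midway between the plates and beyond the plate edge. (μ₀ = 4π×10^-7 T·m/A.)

No conduction current crosses the gap, so I_d there equals the 8.36×10^-5 A in the leads.
For r ≥ R the full I_d is enclosed: B = μ₀ I_d/(2πr) = (4π×10^-7)(8.36×10^-5)/(2π·0.0786) = 2.13×10^-10 T.

2.13×10^-10 T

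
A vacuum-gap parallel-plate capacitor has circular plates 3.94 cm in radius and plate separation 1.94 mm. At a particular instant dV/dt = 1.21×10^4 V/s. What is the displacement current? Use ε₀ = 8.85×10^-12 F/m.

2.69×10^-7 A

The displacement current equals the charging current C dV/dt. With C = ε₀A/d = (8.85×10^-12)(4.877×10^-3)/(1.94×10^-3) = 2.225×10^-11 F, I_d = (2.225×10^-11)(1.21×10^4) = 2.69×10^-7 A.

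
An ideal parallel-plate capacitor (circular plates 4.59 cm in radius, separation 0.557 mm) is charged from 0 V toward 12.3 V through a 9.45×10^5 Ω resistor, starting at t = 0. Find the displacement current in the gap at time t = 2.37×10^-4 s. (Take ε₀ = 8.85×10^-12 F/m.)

1.20×10^-6 A

With C = ε₀A/d = (8.85×10^-12)(6.619×10^-3)/(5.57×10^-4) = 1.052×10^-10 F, the time constant is τ = RC = 9.941×10^-5 s, so t/τ = 2.384 and e^(−t/τ) = 0.09218.
I_d = I_cond = (V₀/R) e^(−t/τ) = (1.302×10^-5)(0.09218) = 1.20×10^-6 A.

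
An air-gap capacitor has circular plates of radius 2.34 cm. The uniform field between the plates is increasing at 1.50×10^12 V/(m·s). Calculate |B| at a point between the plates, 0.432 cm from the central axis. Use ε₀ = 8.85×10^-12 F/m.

Total displacement current: I_d = ε₀(πR²)(dE/dt) = (8.85×10^-12)(1.720×10^-3)(1.50×10^12) = 0.02283 A.
For r < R the Ampère–Maxwell law gives B(2πr) = μ₀ I_d (r²/R²), so B = μ₀ I_d r/(2πR²) = (4π×10^-7)(0.02283)(4.32×10^-3)/(2π·0.0234²) = 3.60×10^-8 T.

3.60×10^-8 T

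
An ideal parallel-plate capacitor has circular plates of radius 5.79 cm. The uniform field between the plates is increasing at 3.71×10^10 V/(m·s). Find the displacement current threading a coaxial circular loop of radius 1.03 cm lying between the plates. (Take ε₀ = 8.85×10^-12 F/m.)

1.09×10^-4 A

Total displacement current: I_d = ε₀(πR²)(dE/dt) = (8.85×10^-12)(0.01053)(3.71×10^10) = 3.457×10^-3 A.
The field is uniform, so I_d,enc = I_d (r/R)² = (3.457×10^-3)(1.03/5.79)² = 1.09×10^-4 A.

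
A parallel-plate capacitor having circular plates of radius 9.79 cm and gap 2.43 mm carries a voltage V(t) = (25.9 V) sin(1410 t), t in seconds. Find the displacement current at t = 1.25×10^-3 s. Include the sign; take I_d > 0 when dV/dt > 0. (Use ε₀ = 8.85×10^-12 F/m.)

-7.63×10^-7 A

C = ε₀A/d = (8.85×10^-12)(0.03011)/(2.43×10^-3) = 1.097×10^-10 F. dV/dt = V₀ω·cos(ωt); at ωt = 1.7625 rad this factor is -0.1905.
I_d = C dV/dt = (1.097×10^-10)(25.9)(1410)(-0.1905) = -7.63×10^-7 A.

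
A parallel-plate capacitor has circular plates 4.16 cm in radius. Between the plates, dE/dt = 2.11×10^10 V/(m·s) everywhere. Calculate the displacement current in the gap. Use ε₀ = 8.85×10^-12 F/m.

With a uniform field, Φ_E = EA, so I_d = ε₀ A dE/dt = 1.02×10^-3 A.

1.02×10^-3 A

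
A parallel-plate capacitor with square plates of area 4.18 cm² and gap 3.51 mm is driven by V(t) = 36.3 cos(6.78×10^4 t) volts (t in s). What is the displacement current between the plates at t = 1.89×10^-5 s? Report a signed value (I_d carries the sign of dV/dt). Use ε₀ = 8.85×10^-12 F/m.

dV/dt = (36.3)(6.78×10^4)·−sin(1.28142) = -2.359×10^6 V/s.
I_d = C dV/dt with C = ε₀A/d = (8.85×10^-12)(4.18×10^-4)/(3.51×10^-3) = 1.054×10^-12 F, so I_d = (1.054×10^-12)(-2.359×10^6) = -2.49×10^-6 A.

-2.49×10^-6 A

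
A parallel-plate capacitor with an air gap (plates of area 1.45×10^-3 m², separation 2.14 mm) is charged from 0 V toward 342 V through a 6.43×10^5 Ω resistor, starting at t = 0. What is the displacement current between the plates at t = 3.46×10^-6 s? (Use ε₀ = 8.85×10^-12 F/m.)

C = ε₀A/d = (8.85×10^-12)(1.45×10^-3)/(2.14×10^-3) = 5.996×10^-12 F and τ = RC = 3.855×10^-6 s. I_d in the gap equals the RC charging current.
I_d(t) = (V₀/R) e^(−t/τ) = 5.319×10^-4 · e^(−0.8975) = 2.17×10^-4 A.

2.17×10^-4 A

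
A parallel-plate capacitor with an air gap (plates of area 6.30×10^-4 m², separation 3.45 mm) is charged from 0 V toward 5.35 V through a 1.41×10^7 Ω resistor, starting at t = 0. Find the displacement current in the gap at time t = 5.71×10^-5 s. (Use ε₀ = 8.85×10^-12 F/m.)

3.10×10^-8 A

C = ε₀A/d = (8.85×10^-12)(6.30×10^-4)/(3.45×10^-3) = 1.616×10^-12 F, so τ = RC = 2.279×10^-5 s.
The conduction current is I(t) = (V₀/R) e^(−t/τ), and the displacement current between the plates equals it.
t/τ = 2.505; I_d = (5.35/1.41×10^7) · e^(−2.505) = (3.794×10^-7)(0.08168) = 3.10×10^-8 A.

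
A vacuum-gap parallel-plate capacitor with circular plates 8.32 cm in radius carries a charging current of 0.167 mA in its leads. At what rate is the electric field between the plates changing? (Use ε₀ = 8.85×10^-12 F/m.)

8.68×10^8 V/(m·s)

The displacement current between the plates equals the conduction current, I_d = 0.167 mA.
Since I_d = ε₀ A dE/dt, dE/dt = I_d/(ε₀A) = (1.67×10^-4)/((8.85×10^-12)(0.02175)) = 8.68×10^8 V/(m·s).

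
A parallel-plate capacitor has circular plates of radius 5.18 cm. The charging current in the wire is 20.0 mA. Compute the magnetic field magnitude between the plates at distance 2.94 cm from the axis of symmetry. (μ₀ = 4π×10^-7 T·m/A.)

No conduction current crosses the gap, so I_d there equals the 0.0200 A in the leads.
For r < R the Ampère–Maxwell law gives B(2πr) = μ₀ I_d (r²/R²), so B = μ₀ I_d r/(2πR²) = (4π×10^-7)(0.0200)(0.0294)/(2π·0.0518²) = 4.38×10^-8 T.

4.38×10^-8 T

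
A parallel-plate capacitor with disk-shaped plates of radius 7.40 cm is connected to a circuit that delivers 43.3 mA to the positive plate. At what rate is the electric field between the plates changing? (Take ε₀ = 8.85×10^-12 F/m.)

By continuity, I_d in the gap equals the 43.3 mA flowing in the wire.
Since I_d = ε₀ A dE/dt, dE/dt = I_d/(ε₀A) = (0.0433)/((8.85×10^-12)(0.01720)) = 2.84×10^11 V/(m·s).

2.84×10^11 V/(m·s)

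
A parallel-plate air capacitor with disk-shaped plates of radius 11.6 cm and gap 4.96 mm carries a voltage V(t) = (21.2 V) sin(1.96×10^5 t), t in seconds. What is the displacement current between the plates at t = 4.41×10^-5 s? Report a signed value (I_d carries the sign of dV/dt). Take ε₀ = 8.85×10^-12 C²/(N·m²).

-2.23×10^-4 A

dE/dt = (V₀ω/d)·cos(ωt) with ωt = 8.6436 rad: (21.2)(1.96×10^5)(-0.7101)/(4.96×10^-3) = -5.949×10^8 V/(m·s).
I_d = ε₀ A dE/dt = (8.85×10^-12)(0.04227)(-5.949×10^8) = -2.23×10^-4 A.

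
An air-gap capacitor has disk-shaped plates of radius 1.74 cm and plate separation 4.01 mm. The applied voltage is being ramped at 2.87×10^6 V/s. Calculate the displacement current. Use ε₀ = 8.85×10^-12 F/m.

C = ε₀A/d = (8.85×10^-12)(9.511×10^-4)/(4.01×10^-3) = 2.099×10^-12 F.
I_d = C dV/dt = (2.099×10^-12)(2.87×10^6) = 6.02×10^-6 A.

6.02×10^-6 A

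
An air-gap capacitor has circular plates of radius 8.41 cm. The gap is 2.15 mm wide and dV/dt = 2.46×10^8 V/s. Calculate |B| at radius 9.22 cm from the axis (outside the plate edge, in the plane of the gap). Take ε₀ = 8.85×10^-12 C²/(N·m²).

4.88×10^-8 T

dE/dt = (dV/dt)/d = 1.144×10^11 V/(m·s); I_d = ε₀(πR²)(dE/dt) = (8.85×10^-12)(0.02222)(1.144×10^11) = 0.02250 A.
Outside the plates the loop encloses all of I_d, so B·2πr = μ₀ I_d and B = 4.88×10^-8 T.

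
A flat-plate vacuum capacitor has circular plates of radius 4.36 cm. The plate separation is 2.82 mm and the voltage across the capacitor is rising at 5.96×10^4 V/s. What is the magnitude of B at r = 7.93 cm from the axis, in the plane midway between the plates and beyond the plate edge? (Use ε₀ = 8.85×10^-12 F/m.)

dE/dt = (dV/dt)/d = 2.113×10^7 V/(m·s); I_d = ε₀(πR²)(dE/dt) = (8.85×10^-12)(5.972×10^-3)(2.113×10^7) = 1.117×10^-6 A.
With r > R the enclosed displacement current is the full I_d; B = μ₀ I_d / (2πr) = 2.82×10^-12 T.

2.82×10^-12 T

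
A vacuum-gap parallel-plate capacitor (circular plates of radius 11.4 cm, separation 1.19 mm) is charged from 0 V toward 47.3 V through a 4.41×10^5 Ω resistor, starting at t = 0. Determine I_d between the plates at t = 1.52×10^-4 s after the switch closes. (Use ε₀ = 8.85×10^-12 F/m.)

3.45×10^-5 A

C = ε₀A/d = (8.85×10^-12)(0.04083)/(1.19×10^-3) = 3.037×10^-10 F and τ = RC = 1.339×10^-4 s. I_d in the gap equals the RC charging current.
I_d(t) = (V₀/R) e^(−t/τ) = 1.073×10^-4 · e^(−1.135) = 3.45×10^-5 A.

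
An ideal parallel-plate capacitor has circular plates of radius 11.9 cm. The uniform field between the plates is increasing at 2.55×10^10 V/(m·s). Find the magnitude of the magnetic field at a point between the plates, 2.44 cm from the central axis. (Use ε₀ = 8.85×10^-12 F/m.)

3.46×10^-9 T

I_d = ε₀ dΦ_E/dt = ε₀ πR² (dE/dt) = (8.85×10^-12)(0.04449)(2.55×10^10) = 0.01004 A through the full plate area.
For r < R the Ampère–Maxwell law gives B(2πr) = μ₀ I_d (r²/R²), so B = μ₀ I_d r/(2πR²) = (4π×10^-7)(0.01004)(0.0244)/(2π·0.119²) = 3.46×10^-9 T.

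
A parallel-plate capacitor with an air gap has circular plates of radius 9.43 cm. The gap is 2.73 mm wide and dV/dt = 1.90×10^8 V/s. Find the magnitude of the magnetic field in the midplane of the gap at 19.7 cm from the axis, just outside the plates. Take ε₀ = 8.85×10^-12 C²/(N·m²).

1.75×10^-8 T

dE/dt = (dV/dt)/d = 6.960×10^10 V/(m·s); I_d = ε₀(πR²)(dE/dt) = (8.85×10^-12)(0.02794)(6.960×10^10) = 0.01721 A.
For r ≥ R the full I_d is enclosed: B = μ₀ I_d/(2πr) = (4π×10^-7)(0.01721)/(2π·0.197) = 1.75×10^-8 T.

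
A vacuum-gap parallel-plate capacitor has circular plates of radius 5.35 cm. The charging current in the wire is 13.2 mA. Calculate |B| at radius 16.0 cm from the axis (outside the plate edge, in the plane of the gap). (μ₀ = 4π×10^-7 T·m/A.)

1.65×10^-8 T

Between the plates the displacement current equals the wire current: I_d = 13.2 mA = 0.0132 A.
For r ≥ R the full I_d is enclosed: B = μ₀ I_d/(2πr) = (4π×10^-7)(0.0132)/(2π·0.160) = 1.65×10^-8 T.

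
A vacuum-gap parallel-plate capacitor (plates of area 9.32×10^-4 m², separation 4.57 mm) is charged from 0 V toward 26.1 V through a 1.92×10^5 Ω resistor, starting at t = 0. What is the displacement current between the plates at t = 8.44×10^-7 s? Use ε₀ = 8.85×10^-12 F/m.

1.19×10^-5 A

C = ε₀A/d = (8.85×10^-12)(9.32×10^-4)/(4.57×10^-3) = 1.805×10^-12 F, so τ = RC = 3.466×10^-7 s.
The conduction current is I(t) = (V₀/R) e^(−t/τ), and the displacement current between the plates equals it.
t/τ = 2.435; I_d = (26.1/1.92×10^5) · e^(−2.435) = (1.359×10^-4)(0.08760) = 1.19×10^-5 A.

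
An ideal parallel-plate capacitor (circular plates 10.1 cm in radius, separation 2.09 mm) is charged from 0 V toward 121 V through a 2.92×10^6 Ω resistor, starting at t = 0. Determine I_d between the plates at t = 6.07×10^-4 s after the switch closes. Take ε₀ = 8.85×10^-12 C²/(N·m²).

8.96×10^-6 A

C = ε₀A/d = (8.85×10^-12)(0.03205)/(2.09×10^-3) = 1.357×10^-10 F and τ = RC = 3.962×10^-4 s. I_d in the gap equals the RC charging current.
I_d(t) = (V₀/R) e^(−t/τ) = 4.144×10^-5 · e^(−1.532) = 8.96×10^-6 A.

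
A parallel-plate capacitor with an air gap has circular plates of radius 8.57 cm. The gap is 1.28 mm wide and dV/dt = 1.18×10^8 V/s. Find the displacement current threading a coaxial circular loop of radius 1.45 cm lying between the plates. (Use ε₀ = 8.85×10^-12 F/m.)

5.39×10^-4 A

I_d = C dV/dt with C = ε₀πR²/d = 1.595×10^-10 F, so I_d = (1.595×10^-10)(1.18×10^8) = 0.01882 A.
Since J_d is uniform, the enclosed fraction is (r/R)² = 0.02863, giving I_d,enc = 5.39×10^-4 A.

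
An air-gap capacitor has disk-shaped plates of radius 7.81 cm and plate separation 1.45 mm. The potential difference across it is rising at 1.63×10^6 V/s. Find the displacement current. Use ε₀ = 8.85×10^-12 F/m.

1.91×10^-4 A

The displacement current equals the charging current C dV/dt. With C = ε₀A/d = (8.85×10^-12)(0.01916)/(1.45×10^-3) = 1.169×10^-10 F, I_d = (1.169×10^-10)(1.63×10^6) = 1.91×10^-4 A.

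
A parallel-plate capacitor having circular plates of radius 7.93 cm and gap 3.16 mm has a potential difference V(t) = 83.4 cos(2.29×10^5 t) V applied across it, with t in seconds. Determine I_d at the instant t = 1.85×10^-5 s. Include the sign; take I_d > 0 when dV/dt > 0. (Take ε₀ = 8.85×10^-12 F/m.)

9.39×10^-4 A

dE/dt = (V₀ω/d)·−sin(ωt) with ωt = 4.2365 rad: (83.4)(2.29×10^5)(0.8889)/(3.16×10^-3) = 5.372×10^9 V/(m·s).
I_d = ε₀ A dE/dt = (8.85×10^-12)(0.01976)(5.372×10^9) = 9.39×10^-4 A.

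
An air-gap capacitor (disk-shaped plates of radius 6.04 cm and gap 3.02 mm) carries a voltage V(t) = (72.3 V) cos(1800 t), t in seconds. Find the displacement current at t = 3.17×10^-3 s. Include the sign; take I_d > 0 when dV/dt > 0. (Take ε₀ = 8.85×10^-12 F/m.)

dE/dt = (V₀ω/d)·−sin(ωt) with ωt = 5.706 rad: (72.3)(1800)(0.5457)/(3.02×10^-3) = 2.352×10^7 V/(m·s).
I_d = ε₀ A dE/dt = (8.85×10^-12)(0.01146)(2.352×10^7) = 2.39×10^-6 A.

2.39×10^-6 A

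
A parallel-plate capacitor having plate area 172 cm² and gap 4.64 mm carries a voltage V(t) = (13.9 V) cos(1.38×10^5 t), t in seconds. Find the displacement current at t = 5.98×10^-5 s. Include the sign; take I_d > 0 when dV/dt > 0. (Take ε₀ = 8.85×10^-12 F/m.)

C = ε₀A/d = (8.85×10^-12)(0.0172)/(4.64×10^-3) = 3.281×10^-11 F. dV/dt = V₀ω·−sin(ωt); at ωt = 8.2524 rad this factor is -0.9217.
I_d = C dV/dt = (3.281×10^-11)(13.9)(1.38×10^5)(-0.9217) = -5.80×10^-5 A.

-5.80×10^-5 A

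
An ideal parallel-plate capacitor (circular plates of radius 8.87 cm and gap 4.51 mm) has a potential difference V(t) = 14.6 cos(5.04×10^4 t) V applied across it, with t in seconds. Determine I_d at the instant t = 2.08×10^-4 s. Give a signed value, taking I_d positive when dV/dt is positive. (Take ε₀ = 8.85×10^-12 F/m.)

3.11×10^-5 A

dE/dt = (V₀ω/d)·−sin(ωt) with ωt = 10.4832 rad: (14.6)(5.04×10^4)(0.8716)/(4.51×10^-3) = 1.422×10^8 V/(m·s).
I_d = ε₀ A dE/dt = (8.85×10^-12)(0.02472)(1.422×10^8) = 3.11×10^-5 A.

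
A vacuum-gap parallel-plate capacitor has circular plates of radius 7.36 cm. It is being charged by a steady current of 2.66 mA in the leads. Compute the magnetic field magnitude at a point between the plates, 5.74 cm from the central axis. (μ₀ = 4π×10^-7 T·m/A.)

Between the plates the displacement current equals the wire current: I_d = 2.66 mA = 2.66×10^-3 A.
∮B·dl = μ₀ I_d,enc with I_d,enc = I_d r²/R² = 1.618×10^-3 A; so B = μ₀ I_d,enc/(2πr) = 5.64×10^-9 T.

5.64×10^-9 T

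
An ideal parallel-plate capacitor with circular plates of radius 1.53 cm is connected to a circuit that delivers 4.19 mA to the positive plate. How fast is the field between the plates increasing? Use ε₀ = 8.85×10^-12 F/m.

By continuity, I_d in the gap equals the 4.19 mA flowing in the wire.
Then dE/dt = I_d/(ε₀A) = 6.44×10^11 V/(m·s).

6.44×10^11 V/(m·s)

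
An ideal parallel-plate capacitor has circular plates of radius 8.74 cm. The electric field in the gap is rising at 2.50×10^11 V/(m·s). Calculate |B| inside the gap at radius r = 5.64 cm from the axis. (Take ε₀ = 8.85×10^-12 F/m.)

I_d = ε₀ dΦ_E/dt = ε₀ πR² (dE/dt) = (8.85×10^-12)(0.02400)(2.50×10^11) = 0.05310 A through the full plate area.
∮B·dl = μ₀ I_d,enc with I_d,enc = I_d r²/R² = 0.02211 A; so B = μ₀ I_d,enc/(2πr) = 7.84×10^-8 T.

7.84×10^-8 T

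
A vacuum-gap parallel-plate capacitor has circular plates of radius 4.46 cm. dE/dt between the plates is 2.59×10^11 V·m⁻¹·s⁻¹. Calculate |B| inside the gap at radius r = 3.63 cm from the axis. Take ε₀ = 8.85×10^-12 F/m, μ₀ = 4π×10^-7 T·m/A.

Total displacement current: I_d = ε₀(πR²)(dE/dt) = (8.85×10^-12)(6.249×10^-3)(2.59×10^11) = 0.01432 A.
For r < R the Ampère–Maxwell law gives B(2πr) = μ₀ I_d (r²/R²), so B = μ₀ I_d r/(2πR²) = (4π×10^-7)(0.01432)(0.0363)/(2π·0.0446²) = 5.23×10^-8 T.

5.23×10^-8 T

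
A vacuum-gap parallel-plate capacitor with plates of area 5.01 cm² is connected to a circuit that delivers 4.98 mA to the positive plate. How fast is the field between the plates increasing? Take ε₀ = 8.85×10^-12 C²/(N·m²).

By continuity, I_d in the gap equals the 4.98 mA flowing in the wire.
Then dE/dt = I_d/(ε₀A) = 1.12×10^12 V/(m·s).

1.12×10^12 V/(m·s)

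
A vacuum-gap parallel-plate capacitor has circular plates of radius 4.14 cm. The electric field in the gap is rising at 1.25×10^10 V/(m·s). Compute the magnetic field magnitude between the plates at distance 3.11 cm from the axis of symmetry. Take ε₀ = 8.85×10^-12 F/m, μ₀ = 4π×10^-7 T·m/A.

2.16×10^-9 T

I_d = ε₀ dΦ_E/dt = ε₀ πR² (dE/dt) = (8.85×10^-12)(5.385×10^-3)(1.25×10^10) = 5.957×10^-4 A through the full plate area.
∮B·dl = μ₀ I_d,enc with I_d,enc = I_d r²/R² = 3.362×10^-4 A; so B = μ₀ I_d,enc/(2πr) = 2.16×10^-9 T.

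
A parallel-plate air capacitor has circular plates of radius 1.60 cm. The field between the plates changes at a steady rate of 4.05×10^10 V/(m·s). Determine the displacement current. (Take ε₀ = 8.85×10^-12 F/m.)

The displacement current is ε₀ times dΦ_E/dt = ε₀ A dE/dt = (8.85×10^-12)(8.042×10^-4)(4.05×10^10) = 2.88×10^-4 A.

2.88×10^-4 A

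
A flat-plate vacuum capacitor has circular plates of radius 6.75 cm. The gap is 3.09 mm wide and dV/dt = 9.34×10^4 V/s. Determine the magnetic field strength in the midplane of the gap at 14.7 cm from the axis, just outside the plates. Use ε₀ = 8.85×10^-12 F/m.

dE/dt = (dV/dt)/d = 3.023×10^7 V/(m·s); I_d = ε₀(πR²)(dE/dt) = (8.85×10^-12)(0.01431)(3.023×10^7) = 3.828×10^-6 A.
Outside the plates the loop encloses all of I_d, so B·2πr = μ₀ I_d and B = 5.21×10^-12 T.

5.21×10^-12 T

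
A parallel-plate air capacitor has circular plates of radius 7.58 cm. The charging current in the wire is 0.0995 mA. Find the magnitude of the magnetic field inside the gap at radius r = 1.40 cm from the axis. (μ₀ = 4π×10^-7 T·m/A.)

Between the plates the displacement current equals the wire current: I_d = 0.0995 mA = 9.95×10^-5 A.
∮B·dl = μ₀ I_d,enc with I_d,enc = I_d r²/R² = 3.394×10^-6 A; so B = μ₀ I_d,enc/(2πr) = 4.85×10^-11 T.

4.85×10^-11 T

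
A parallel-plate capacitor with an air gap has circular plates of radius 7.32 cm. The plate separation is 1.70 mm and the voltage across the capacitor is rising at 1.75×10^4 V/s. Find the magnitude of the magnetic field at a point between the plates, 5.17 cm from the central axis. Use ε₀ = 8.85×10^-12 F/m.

dE/dt = (dV/dt)/d = 1.029×10^7 V/(m·s); I_d = ε₀(πR²)(dE/dt) = (8.85×10^-12)(0.01683)(1.029×10^7) = 1.533×10^-6 A.
∮B·dl = μ₀ I_d,enc with I_d,enc = I_d r²/R² = 7.647×10^-7 A; so B = μ₀ I_d,enc/(2πr) = 2.96×10^-12 T.

2.96×10^-12 T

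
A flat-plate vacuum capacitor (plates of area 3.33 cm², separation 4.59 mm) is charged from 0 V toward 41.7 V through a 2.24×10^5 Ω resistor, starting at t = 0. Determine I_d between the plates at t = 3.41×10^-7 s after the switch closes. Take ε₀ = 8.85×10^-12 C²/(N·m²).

With C = ε₀A/d = (8.85×10^-12)(3.33×10^-4)/(4.59×10^-3) = 6.421×10^-13 F, the time constant is τ = RC = 1.438×10^-7 s, so t/τ = 2.371 and e^(−t/τ) = 0.09339.
I_d = I_cond = (V₀/R) e^(−t/τ) = (1.862×10^-4)(0.09339) = 1.74×10^-5 A.

1.74×10^-5 A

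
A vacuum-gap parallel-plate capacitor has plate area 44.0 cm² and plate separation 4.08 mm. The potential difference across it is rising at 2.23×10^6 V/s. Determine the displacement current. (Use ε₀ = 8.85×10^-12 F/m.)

C = ε₀A/d = (8.85×10^-12)(4.40×10^-3)/(4.08×10^-3) = 9.544×10^-12 F.
I_d = C dV/dt = (9.544×10^-12)(2.23×10^6) = 2.13×10^-5 A.

2.13×10^-5 A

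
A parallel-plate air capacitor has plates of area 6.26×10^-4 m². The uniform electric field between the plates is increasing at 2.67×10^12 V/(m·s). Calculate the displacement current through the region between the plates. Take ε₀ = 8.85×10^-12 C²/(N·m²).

With a uniform field, Φ_E = EA, so I_d = ε₀ A dE/dt = 0.0148 A.

0.0148 A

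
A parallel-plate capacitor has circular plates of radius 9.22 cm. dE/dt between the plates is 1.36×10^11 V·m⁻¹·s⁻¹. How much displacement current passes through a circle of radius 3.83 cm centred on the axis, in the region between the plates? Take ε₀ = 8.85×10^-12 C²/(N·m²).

Total displacement current: I_d = ε₀(πR²)(dE/dt) = (8.85×10^-12)(0.02671)(1.36×10^11) = 0.03215 A.
Through an area πr² the displacement current is I_d·(πr²/πR²) = I_d (r/R)² = 5.55×10^-3 A.

5.55×10^-3 A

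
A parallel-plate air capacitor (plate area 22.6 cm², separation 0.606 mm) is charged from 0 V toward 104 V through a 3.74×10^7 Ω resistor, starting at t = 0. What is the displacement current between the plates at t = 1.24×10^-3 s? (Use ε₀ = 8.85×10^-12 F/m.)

1.02×10^-6 A

C = ε₀A/d = (8.85×10^-12)(2.26×10^-3)/(6.06×10^-4) = 3.300×10^-11 F, so τ = RC = 1.234×10^-3 s.
The conduction current is I(t) = (V₀/R) e^(−t/τ), and the displacement current between the plates equals it.
t/τ = 1.005; I_d = (104/3.74×10^7) · e^(−1.005) = (2.781×10^-6)(0.3660) = 1.02×10^-6 A.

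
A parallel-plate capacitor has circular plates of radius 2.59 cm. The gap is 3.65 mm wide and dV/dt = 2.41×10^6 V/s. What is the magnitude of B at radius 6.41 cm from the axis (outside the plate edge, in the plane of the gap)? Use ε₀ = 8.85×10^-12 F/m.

3.84×10^-11 T

dE/dt = (dV/dt)/d = 6.603×10^8 V/(m·s); I_d = ε₀(πR²)(dE/dt) = (8.85×10^-12)(2.107×10^-3)(6.603×10^8) = 1.231×10^-5 A.
With r > R the enclosed displacement current is the full I_d; B = μ₀ I_d / (2πr) = 3.84×10^-11 T.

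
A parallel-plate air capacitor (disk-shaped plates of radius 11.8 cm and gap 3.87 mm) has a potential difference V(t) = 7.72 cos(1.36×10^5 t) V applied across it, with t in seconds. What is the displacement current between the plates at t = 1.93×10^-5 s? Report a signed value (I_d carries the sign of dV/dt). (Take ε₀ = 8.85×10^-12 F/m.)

-5.19×10^-5 A

dV/dt = (7.72)(1.36×10^5)·−sin(2.6248) = -5.188×10^5 V/s.
I_d = C dV/dt with C = ε₀A/d = (8.85×10^-12)(0.04374)/(3.87×10^-3) = 1.000×10^-10 F, so I_d = (1.000×10^-10)(-5.188×10^5) = -5.19×10^-5 A.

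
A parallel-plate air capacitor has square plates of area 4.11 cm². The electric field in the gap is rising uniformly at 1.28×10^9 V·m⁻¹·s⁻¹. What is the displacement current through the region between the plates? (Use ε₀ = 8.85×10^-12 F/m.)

With a uniform field, Φ_E = EA, so I_d = ε₀ A dE/dt = 4.66×10^-6 A.

4.66×10^-6 A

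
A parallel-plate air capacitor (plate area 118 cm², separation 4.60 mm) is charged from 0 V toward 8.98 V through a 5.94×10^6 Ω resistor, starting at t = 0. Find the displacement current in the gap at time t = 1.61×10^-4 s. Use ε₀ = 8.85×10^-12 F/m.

4.58×10^-7 A

C = ε₀A/d = (8.85×10^-12)(0.0118)/(4.60×10^-3) = 2.270×10^-11 F, so τ = RC = 1.348×10^-4 s.
The conduction current is I(t) = (V₀/R) e^(−t/τ), and the displacement current between the plates equals it.
t/τ = 1.194; I_d = (8.98/5.94×10^6) · e^(−1.194) = (1.512×10^-6)(0.3030) = 4.58×10^-7 A.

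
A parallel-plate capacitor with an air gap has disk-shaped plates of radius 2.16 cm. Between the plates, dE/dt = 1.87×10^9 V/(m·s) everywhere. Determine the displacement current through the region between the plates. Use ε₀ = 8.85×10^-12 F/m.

2.43×10^-5 A

I_d = ε₀ A (dE/dt) = (8.85×10^-12)(1.466×10^-3 m²)(1.87×10^9) = 2.43×10^-5 A.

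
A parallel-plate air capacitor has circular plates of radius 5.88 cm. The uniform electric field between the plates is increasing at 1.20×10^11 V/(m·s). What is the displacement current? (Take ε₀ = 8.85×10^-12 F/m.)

I_d = ε₀ A (dE/dt) = (8.85×10^-12)(0.01086 m²)(1.20×10^11) = 0.0115 A.

0.0115 A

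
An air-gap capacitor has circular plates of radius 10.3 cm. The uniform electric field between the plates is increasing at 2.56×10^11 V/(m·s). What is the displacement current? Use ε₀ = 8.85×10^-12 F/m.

With a uniform field, Φ_E = EA, so I_d = ε₀ A dE/dt = 0.0755 A.

0.0755 A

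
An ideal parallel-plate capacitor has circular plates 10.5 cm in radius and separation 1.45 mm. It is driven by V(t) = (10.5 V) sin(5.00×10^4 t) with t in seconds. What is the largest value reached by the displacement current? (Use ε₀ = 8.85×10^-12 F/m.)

1.11×10^-4 A

C = ε₀A/d = (8.85×10^-12)(0.03464)/(1.45×10^-3) = 2.114×10^-10 F; ω = 5.00×10^4 rad/s.
I_d = C dV/dt, so |I_d|_max = C V₀ ω = (2.114×10^-10)(10.5)(5.00×10^4) = 1.11×10^-4 A.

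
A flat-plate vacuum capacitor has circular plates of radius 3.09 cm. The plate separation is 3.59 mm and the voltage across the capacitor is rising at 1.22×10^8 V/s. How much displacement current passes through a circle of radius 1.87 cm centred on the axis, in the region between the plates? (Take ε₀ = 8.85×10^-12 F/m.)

I_d = C dV/dt with C = ε₀πR²/d = 7.396×10^-12 F, so I_d = (7.396×10^-12)(1.22×10^8) = 9.023×10^-4 A.
The field is uniform, so I_d,enc = I_d (r/R)² = (9.023×10^-4)(1.87/3.09)² = 3.30×10^-4 A.

3.30×10^-4 A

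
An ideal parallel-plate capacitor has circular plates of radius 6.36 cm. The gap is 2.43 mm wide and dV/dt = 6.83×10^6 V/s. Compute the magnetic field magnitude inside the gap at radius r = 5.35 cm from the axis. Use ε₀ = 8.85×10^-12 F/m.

With E = V/d, dE/dt = 2.811×10^9 V/(m·s) and πR² = 0.01271 m², giving I_d = ε₀ πR² dE/dt = 3.162×10^-4 A.
For r < R the Ampère–Maxwell law gives B(2πr) = μ₀ I_d (r²/R²), so B = μ₀ I_d r/(2πR²) = (4π×10^-7)(3.162×10^-4)(0.0535)/(2π·0.0636²) = 8.36×10^-10 T.

8.36×10^-10 T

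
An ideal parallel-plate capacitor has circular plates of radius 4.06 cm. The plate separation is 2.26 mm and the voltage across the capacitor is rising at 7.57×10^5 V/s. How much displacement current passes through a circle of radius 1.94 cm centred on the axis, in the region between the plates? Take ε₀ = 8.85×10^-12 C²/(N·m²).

dE/dt = (dV/dt)/d = 3.350×10^8 V/(m·s); I_d = ε₀(πR²)(dE/dt) = (8.85×10^-12)(5.178×10^-3)(3.350×10^8) = 1.535×10^-5 A.
The field is uniform, so I_d,enc = I_d (r/R)² = (1.535×10^-5)(1.94/4.06)² = 3.50×10^-6 A.

3.50×10^-6 A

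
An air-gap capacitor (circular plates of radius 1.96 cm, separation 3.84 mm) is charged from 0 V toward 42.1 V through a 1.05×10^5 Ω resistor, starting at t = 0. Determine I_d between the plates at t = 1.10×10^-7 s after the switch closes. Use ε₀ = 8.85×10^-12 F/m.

2.75×10^-4 A

C = ε₀A/d = (8.85×10^-12)(1.207×10^-3)/(3.84×10^-3) = 2.782×10^-12 F and τ = RC = 2.921×10^-7 s. I_d in the gap equals the RC charging current.
I_d(t) = (V₀/R) e^(−t/τ) = 4.010×10^-4 · e^(−0.3766) = 2.75×10^-4 A.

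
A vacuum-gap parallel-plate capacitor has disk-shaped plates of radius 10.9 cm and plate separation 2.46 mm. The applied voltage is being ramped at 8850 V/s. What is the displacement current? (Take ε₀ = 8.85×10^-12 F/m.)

E = V/d so dE/dt = (dV/dt)/d = 3.598×10^6 V/(m·s), and I_d = ε₀ A dE/dt = (8.85×10^-12)(0.03733)(3.598×10^6) = 1.19×10^-6 A.

1.19×10^-6 A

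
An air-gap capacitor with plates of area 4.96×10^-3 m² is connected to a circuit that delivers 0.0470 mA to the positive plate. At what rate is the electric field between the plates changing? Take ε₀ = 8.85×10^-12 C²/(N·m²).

1.07×10^9 V/(m·s)

By continuity, I_d in the gap equals the 0.0470 mA flowing in the wire.
Inverting I_d = ε₀ A dE/dt gives dE/dt = 4.70×10^-5 / (8.85×10^-12 · 4.96×10^-3) = 1.07×10^9 V/(m·s).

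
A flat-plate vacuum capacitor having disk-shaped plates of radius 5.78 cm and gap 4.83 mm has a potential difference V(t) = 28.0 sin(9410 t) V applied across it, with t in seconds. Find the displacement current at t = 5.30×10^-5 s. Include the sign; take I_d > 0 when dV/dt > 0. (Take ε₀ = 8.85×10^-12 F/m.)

dE/dt = (V₀ω/d)·cos(ωt) with ωt = 0.49873 rad: (28.0)(9410)(0.8782)/(4.83×10^-3) = 4.791×10^7 V/(m·s).
I_d = ε₀ A dE/dt = (8.85×10^-12)(0.01050)(4.791×10^7) = 4.45×10^-6 A.

4.45×10^-6 A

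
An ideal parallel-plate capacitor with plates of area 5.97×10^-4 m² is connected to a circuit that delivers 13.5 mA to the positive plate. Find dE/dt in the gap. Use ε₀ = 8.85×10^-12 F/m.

The displacement current between the plates equals the conduction current, I_d = 13.5 mA.
Inverting I_d = ε₀ A dE/dt gives dE/dt = 0.0135 / (8.85×10^-12 · 5.97×10^-4) = 2.56×10^12 V/(m·s).

2.56×10^12 V/(m·s)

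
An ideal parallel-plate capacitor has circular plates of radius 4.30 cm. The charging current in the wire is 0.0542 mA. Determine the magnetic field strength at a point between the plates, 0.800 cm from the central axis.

No conduction current crosses the gap, so I_d there equals the 5.42×10^-5 A in the leads.
An Ampèrian loop of radius r encloses a fraction (r/R)² of I_d. Then B·2πr = μ₀ I_d (r/R)², giving B = μ₀ I_d r/(2πR²) = 4.69×10^-11 T.

4.69×10^-11 T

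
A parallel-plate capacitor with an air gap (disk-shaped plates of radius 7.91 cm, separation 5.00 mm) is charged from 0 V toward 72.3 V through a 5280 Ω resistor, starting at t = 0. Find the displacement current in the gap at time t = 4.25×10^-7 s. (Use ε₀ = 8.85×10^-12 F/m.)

1.35×10^-3 A

With C = ε₀A/d = (8.85×10^-12)(0.01966)/(5.00×10^-3) = 3.480×10^-11 F, the time constant is τ = RC = 1.837×10^-7 s, so t/τ = 2.314 and e^(−t/τ) = 0.09886.
I_d = I_cond = (V₀/R) e^(−t/τ) = (0.01369)(0.09886) = 1.35×10^-3 A.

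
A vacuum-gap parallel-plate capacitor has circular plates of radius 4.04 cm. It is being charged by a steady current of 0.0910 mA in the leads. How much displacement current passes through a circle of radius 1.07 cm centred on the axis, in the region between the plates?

6.38×10^-6 A

No conduction current crosses the gap, so I_d there equals the 9.10×10^-5 A in the leads.
Since J_d is uniform, the enclosed fraction is (r/R)² = 0.07015, giving I_d,enc = 6.38×10^-6 A.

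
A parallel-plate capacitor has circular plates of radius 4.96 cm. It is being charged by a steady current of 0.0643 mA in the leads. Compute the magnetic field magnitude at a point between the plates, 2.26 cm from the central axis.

No conduction current crosses the gap, so I_d there equals the 6.43×10^-5 A in the leads.
∮B·dl = μ₀ I_d,enc with I_d,enc = I_d r²/R² = 1.335×10^-5 A; so B = μ₀ I_d,enc/(2πr) = 1.18×10^-10 T.

1.18×10^-10 T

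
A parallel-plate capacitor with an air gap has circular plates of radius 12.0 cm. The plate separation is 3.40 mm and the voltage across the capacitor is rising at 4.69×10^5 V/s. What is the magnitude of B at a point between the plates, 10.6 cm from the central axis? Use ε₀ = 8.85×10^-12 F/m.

8.13×10^-11 T

I_d = C dV/dt with C = ε₀πR²/d = 1.178×10^-10 F, so I_d = (1.178×10^-10)(4.69×10^5) = 5.525×10^-5 A.
An Ampèrian loop of radius r encloses a fraction (r/R)² of I_d. Then B·2πr = μ₀ I_d (r/R)², giving B = μ₀ I_d r/(2πR²) = 8.13×10^-11 T.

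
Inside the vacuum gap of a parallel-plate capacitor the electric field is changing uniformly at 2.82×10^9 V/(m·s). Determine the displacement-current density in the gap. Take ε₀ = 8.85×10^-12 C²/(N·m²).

The displacement-current density is ε₀ ∂E/∂t = (8.85×10^-12)(2.82×10^9) = 0.0250 A/m².

0.0250 A/m²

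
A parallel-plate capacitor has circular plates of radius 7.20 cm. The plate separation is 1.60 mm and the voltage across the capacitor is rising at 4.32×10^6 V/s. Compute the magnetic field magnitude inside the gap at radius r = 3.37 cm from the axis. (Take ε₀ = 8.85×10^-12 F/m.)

dE/dt = (dV/dt)/d = 2.700×10^9 V/(m·s); I_d = ε₀(πR²)(dE/dt) = (8.85×10^-12)(0.01629)(2.700×10^9) = 3.892×10^-4 A.
For r < R the Ampère–Maxwell law gives B(2πr) = μ₀ I_d (r²/R²), so B = μ₀ I_d r/(2πR²) = (4π×10^-7)(3.892×10^-4)(0.0337)/(2π·0.0720²) = 5.06×10^-10 T.

5.06×10^-10 T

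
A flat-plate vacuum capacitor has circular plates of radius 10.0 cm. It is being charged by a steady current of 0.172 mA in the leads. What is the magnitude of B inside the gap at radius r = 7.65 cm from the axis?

Between the plates the displacement current equals the wire current: I_d = 0.172 mA = 1.72×10^-4 A.
An Ampèrian loop of radius r encloses a fraction (r/R)² of I_d. Then B·2πr = μ₀ I_d (r/R)², giving B = μ₀ I_d r/(2πR²) = 2.63×10^-10 T.

2.63×10^-10 T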